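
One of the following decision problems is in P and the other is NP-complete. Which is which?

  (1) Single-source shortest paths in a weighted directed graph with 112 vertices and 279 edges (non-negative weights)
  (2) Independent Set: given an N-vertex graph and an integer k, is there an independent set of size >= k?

(1) is P: Dijkstra's algorithm runs in O((V+E) log V).
(2) is NP-complete: complement of Clique (with k part of the input).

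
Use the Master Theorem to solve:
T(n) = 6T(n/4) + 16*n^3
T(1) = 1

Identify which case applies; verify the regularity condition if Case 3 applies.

a=6, b=4, f(n)=16*n^3.
log_4(6) = 1.292 < 3.
f(n) = Omega(n^(1.292+epsilon)) for some epsilon > 0, so Case 3 is the candidate.
Regularity: a*f(n/b) = 6*16*(n/4)^3 = (6/64)*16*n^3 <= c*f(n) with c = 6/64 < 1. Satisfied.
Case 3: T(n) = Theta(n^3).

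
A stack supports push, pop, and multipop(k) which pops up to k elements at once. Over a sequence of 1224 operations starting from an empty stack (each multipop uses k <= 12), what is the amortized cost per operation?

Each element is pushed exactly once and popped at most once (whether by pop or as part of a multipop). So the total number of individual pops over the whole sequence is at most the number of pushes, which is at most 1224. Total work <= 2 * 1224, hence O(1) amortized per operation.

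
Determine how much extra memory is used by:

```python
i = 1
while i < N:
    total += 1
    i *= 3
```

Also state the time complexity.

Space complexity: O(1).
Only a constant amount of auxiliary storage is used; nothing grows with n.
Time complexity: O(log n).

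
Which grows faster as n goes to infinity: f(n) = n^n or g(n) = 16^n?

f(n) = n^n grows faster: n^n / 16^n = (n/16)^n -> infinity once n > 16.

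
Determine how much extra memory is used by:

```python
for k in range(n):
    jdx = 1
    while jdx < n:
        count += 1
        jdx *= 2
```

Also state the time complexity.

Space complexity: O(1).
Only a constant amount of auxiliary storage is used; nothing grows with n.
Time complexity: O(n log n).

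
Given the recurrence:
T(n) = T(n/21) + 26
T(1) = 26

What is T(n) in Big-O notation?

Each step divides n by 21 and adds 26. After log_21(n) steps, T(n) = O(log n).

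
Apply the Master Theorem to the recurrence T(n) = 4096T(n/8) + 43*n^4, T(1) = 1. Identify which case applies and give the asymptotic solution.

a=4096, b=8, f(n)=43*n^4.
log_8(4096) = 4, so n^(log_b(a)) = n^4.
f(n) = Theta(n^4), so Case 2 applies.
T(n) = Theta(n^4 log n).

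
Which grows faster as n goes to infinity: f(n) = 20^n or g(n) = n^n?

g(n) = n^n grows faster: n^n / 20^n = (n/20)^n -> infinity once n > 20.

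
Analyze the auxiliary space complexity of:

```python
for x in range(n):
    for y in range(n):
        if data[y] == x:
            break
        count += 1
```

Space complexity: O(1).
Only a constant amount of auxiliary storage is used; nothing grows with n.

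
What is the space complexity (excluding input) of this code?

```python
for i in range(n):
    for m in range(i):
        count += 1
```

Space complexity: O(1).
Only a constant amount of auxiliary storage is used; nothing grows with n.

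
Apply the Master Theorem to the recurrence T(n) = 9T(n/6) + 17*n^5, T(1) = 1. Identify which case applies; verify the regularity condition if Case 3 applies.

a=9, b=6, f(n)=17*n^5.
log_6(9) = 1.226 < 5.
f(n) = Omega(n^(1.226+epsilon)) for some epsilon > 0, so Case 3 is the candidate.
Regularity: a*f(n/b) = 9*17*(n/6)^5 = (9/7776)*17*n^5 <= c*f(n) with c = 9/7776 < 1. Satisfied.
Case 3: T(n) = Theta(n^5).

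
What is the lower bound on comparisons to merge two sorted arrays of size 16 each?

To merge two sorted arrays of size 16, we need at least 31 comparisons in the worst case. An adversary can force every element to be compared.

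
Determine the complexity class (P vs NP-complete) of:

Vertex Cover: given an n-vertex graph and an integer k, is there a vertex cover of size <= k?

This problem is NP-complete: one of Karp's 21 NP-complete problems (with k part of the input; for any fixed constant k it is in P).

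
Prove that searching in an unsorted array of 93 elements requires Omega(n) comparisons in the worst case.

An adversary can always place the target in the last position checked. Until all 93 positions are examined, the target might be in any unchecked position. Therefore 93 comparisons are necessary.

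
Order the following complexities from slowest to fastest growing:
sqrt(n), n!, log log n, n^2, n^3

Ordered by growth rate: log log n < sqrt(n) < n^2 < n^3 < n!.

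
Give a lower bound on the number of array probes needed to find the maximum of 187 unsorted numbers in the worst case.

Adversary: any unprobed cell could hold a value larger than everything seen so far. If fewer than 187 cells are probed, the adversary places the max in an unprobed cell. So all 187 cells must be examined; together with 187-1 comparisons this is tight.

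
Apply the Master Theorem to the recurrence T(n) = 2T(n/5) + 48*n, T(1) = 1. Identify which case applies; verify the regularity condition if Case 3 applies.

a=2, b=5, f(n)=48*n.
log_5(2) = 0.4307 < 1.
f(n) = Omega(n^(0.4307+epsilon)) for some epsilon > 0, so Case 3 is the candidate.
Regularity: a*f(n/b) = 2*48*(n/5)^1 = (2/5)*48*n^1 <= c*f(n) with c = 2/5 < 1. Satisfied.
Case 3: T(n) = Theta(n).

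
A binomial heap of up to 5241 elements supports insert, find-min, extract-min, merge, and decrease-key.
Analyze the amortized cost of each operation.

A binomial heap with n <= 5241 elements has at most floor(log_2 5241) + 1 = 13 trees. Using potential Phi = number of trees: Insert adds one tree, but cascading merges reduce count -- amortized O(1). Find-min reads the cached minimum pointer: O(1). Extract-min creates O(log n) new trees: O(log n). Merge combines tree lists: O(log n). Decrease-key sifts the element up its tree of height <= log n: O(log n).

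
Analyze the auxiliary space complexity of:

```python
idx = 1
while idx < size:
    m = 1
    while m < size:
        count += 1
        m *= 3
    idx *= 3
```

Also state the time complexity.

Space complexity: O(1).
Only a constant amount of auxiliary storage is used; nothing grows with n.
Time complexity: O(log^2 n).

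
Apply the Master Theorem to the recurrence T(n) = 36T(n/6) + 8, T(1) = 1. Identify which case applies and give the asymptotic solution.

a=36, b=6, f(n)=8.
log_6(36) = 2 > 0.
Since f(n) = O(n^0) is polynomially smaller than n^2, Case 1 applies.
T(n) = Theta(n^2).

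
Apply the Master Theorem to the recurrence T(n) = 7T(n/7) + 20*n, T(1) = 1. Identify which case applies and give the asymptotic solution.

a=7, b=7, f(n)=20*n.
log_7(7) = 1, so n^(log_b(a)) = n.
f(n) = Theta(n), so Case 2 applies.
T(n) = Theta(n log n).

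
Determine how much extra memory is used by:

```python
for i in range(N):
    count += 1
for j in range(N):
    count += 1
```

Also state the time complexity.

Space complexity: O(1).
Only a constant amount of auxiliary storage is used; nothing grows with n.
Time complexity: O(n).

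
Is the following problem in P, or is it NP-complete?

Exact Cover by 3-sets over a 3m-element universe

This problem is NP-complete: one of Karp's 21 NP-complete problems.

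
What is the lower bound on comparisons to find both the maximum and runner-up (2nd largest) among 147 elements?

Lower bound: finding the max needs 147-1 comparisons. By an adversary weight-doubling argument, the maximum element must personally win at least ceil(log_2(147)) = 8 comparisons in any correct algorithm. The 2nd largest is among those 8 direct losers, and distinguishing it requires 8-1 more comparisons. Total >= 147-1 + 8-1 = 153. A balanced tournament achieves this bound exactly.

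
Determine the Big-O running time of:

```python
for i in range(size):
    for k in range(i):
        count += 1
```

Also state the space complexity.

Time complexity: O(n^2).
Space complexity: O(1).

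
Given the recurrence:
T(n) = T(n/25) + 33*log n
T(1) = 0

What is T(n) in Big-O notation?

Each of the log_25(n) levels adds O(log n). T(n) = O(log^2 n).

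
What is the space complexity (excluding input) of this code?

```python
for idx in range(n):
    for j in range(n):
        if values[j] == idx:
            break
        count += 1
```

Space complexity: O(1).
Only a constant amount of auxiliary storage is used; nothing grows with n.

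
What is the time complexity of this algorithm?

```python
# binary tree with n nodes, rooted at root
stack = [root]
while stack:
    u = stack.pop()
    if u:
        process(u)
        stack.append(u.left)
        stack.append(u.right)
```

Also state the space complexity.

Time complexity: O(n).
Space complexity: O(n).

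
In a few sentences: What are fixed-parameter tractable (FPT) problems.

A problem parameterized by k is FPT if it can be solved in time f(k) * n^O(1), where f is any computable function of k alone. Vertex Cover parameterized by solution size k is FPT: O(2^k * n). The W-hierarchy (W[1], W[2], ...) classifies parameterized problems by hardness; Clique parameterized by clique size is W[1]-complete.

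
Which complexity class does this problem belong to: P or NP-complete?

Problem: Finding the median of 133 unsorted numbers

This problem is in P: linear-time selection (median-of-medians) runs in O(n).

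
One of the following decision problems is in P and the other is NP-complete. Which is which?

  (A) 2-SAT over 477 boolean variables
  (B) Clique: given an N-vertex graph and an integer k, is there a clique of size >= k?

(A) is P: 2-SAT is solvable in linear time via implication-graph SCCs.
(B) is NP-complete: complement of Independent Set / Vertex Cover (with k part of the input).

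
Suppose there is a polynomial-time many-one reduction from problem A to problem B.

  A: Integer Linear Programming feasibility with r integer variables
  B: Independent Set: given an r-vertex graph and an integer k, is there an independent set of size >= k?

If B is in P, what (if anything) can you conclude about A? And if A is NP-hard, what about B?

A poly-time reduction A <=_p B means any A-instance can be transformed to a B-instance in poly time.
If B is in P: compose the reduction with B's poly-time algorithm to solve A in poly time, so A is in P.
If A is NP-hard: every NP problem reduces to A, which reduces to B; composing reductions, every NP problem reduces to B, so B is NP-hard.
(Here in fact A is NP-complete and B is NP-complete.)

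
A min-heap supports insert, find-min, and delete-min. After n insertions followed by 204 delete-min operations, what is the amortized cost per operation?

Insert takes O(log n) worst case. Delete-min takes O(log n). Over a sequence of n inserts and 204 delete-mins, total cost is O((n + 204) log n). Amortized per operation: O(log n).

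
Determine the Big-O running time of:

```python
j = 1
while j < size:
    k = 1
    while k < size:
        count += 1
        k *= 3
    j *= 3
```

Time complexity: O(log^2 n).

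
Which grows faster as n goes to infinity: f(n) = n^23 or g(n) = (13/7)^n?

g(n) = (13/7)^n grows faster: (13/7)^n is exponential with base 13/7 > 1, dominating every polynomial.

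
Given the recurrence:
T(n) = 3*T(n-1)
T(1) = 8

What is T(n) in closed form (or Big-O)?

Each step multiplies by 3. T(n) = T(1)*3^(n-1) = 8*3^(n-1).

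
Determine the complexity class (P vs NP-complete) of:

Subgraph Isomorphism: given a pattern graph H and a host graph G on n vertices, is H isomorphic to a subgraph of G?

This problem is NP-complete: generalizes Clique and Hamiltonian Path (pattern size is part of the input).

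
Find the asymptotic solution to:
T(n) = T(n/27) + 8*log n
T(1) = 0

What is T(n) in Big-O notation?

Each of the log_27(n) levels adds O(log n). T(n) = O(log^2 n).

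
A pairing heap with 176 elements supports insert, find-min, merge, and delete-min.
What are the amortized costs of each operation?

Pairing heaps are self-adjusting heap-ordered trees. Insert and merge link two roots: O(1). Find-min reads the root: O(1). Delete-min removes the root, then pairs children in two passes; amortized cost is O(log 176) = O(log n).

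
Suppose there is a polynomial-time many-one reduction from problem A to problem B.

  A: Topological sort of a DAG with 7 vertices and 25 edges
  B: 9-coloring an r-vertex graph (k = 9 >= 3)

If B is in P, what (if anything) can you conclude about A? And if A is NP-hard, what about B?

A poly-time reduction A <=_p B means any A-instance can be transformed to a B-instance in poly time.
If B is in P: compose the reduction with B's poly-time algorithm to solve A in poly time, so A is in P.
If A is NP-hard: every NP problem reduces to A, which reduces to B; composing reductions, every NP problem reduces to B, so B is NP-hard.
(Here in fact A is P and B is NP-complete.)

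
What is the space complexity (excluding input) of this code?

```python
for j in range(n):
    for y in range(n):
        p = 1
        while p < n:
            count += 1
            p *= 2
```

Space complexity: O(1).
Only a constant amount of auxiliary storage is used; nothing grows with n.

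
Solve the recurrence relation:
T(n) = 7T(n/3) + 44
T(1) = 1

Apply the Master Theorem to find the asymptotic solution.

a=7, b=3, f(n)=44. log_3(7) = 1.771. Case 1 of Master Theorem: T(n) = O(n^1.771).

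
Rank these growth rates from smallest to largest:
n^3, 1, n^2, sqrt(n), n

Ordered by growth rate: 1 < sqrt(n) < n < n^2 < n^3.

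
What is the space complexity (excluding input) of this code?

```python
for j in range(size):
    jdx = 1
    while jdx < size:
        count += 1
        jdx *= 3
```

Space complexity: O(1).
Only a constant amount of auxiliary storage is used; nothing grows with n.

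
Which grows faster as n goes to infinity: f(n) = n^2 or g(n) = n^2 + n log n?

f(n) = n^2 and g(n) = n^2 + n log n are Theta of each other: the lower-order n log n term is o(n^2); both are Theta(n^2).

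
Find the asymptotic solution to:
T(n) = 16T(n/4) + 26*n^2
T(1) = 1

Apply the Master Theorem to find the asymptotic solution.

a=16, b=4, f(n)=26*n^2. log_4(16) = 2. Case 2: T(n) = O(n^2 log n).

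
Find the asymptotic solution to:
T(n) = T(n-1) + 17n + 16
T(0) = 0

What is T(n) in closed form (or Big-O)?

Dominant term in sum is 17*sum(i, i=1..n) = 17*n*(n+1)/2 = O(n^2).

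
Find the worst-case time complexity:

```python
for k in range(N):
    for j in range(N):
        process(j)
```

Time complexity: O(n^2).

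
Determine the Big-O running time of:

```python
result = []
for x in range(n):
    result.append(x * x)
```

Time complexity: O(n).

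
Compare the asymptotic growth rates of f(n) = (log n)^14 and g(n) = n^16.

g(n) = n^16 grows faster: any positive polynomial dominates any polylog.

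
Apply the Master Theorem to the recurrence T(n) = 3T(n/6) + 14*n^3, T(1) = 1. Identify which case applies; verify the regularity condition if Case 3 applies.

a=3, b=6, f(n)=14*n^3.
log_6(3) = 0.6131 < 3.
f(n) = Omega(n^(0.6131+epsilon)) for some epsilon > 0, so Case 3 is the candidate.
Regularity: a*f(n/b) = 3*14*(n/6)^3 = (3/216)*14*n^3 <= c*f(n) with c = 3/216 < 1. Satisfied.
Case 3: T(n) = Theta(n^3).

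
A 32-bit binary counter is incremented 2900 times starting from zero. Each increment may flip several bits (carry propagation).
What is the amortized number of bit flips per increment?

Bit i flips on every 2^i-th increment, so over 2900 increments bit i flips floor(2900/2^i) times. Summing over i: total flips < 2 * 2900. Amortized: < 2 = O(1) per increment.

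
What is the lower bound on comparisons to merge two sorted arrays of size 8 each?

To merge two sorted arrays of size 8, we need at least 15 comparisons in the worst case. An adversary can force every element to be compared.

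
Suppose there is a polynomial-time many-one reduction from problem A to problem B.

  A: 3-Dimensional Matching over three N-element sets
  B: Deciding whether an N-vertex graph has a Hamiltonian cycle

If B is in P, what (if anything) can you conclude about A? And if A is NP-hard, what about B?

A poly-time reduction A <=_p B means any A-instance can be transformed to a B-instance in poly time.
If B is in P: compose the reduction with B's poly-time algorithm to solve A in poly time, so A is in P.
If A is NP-hard: every NP problem reduces to A, which reduces to B; composing reductions, every NP problem reduces to B, so B is NP-hard.
(Here in fact A is NP-complete and B is NP-complete.)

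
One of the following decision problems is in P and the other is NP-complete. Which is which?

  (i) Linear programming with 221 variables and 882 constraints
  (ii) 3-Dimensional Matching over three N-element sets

(i) is P: the ellipsoid and interior-point methods run in polynomial time.
(ii) is NP-complete: one of Karp's 21 NP-complete problems.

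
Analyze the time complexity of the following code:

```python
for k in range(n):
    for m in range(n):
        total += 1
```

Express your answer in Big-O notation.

Time complexity: O(n^2).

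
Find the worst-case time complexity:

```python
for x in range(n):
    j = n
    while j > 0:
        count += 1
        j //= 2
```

Time complexity: O(n log n).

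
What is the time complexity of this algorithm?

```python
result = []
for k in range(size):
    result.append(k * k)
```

Time complexity: O(n).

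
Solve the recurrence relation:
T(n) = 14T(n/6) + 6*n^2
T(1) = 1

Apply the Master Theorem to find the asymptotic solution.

a=14, b=6, f(n)=6*n^2. log_6(14) = 1.473 < 2. Case 3: T(n) = O(n^2).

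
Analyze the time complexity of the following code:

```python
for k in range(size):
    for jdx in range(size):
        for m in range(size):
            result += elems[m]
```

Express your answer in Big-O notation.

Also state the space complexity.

Time complexity: O(n^3).
Space complexity: O(1).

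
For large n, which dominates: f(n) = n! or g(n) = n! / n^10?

f(n) = n! grows faster: the ratio n!/(n!/n^10) = n^10 -> infinity.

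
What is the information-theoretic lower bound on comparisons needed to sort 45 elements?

There are 45! = 119622220865480194561963161495657715064383733760000000000 possible orderings. Each comparison gives 1 bit. We need at least ceil(log_2(119622220865480194561963161495657715064383733760000000000)) = 187 comparisons.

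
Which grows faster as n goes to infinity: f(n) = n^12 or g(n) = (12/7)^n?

g(n) = (12/7)^n grows faster: (12/7)^n is exponential with base 12/7 > 1, dominating every polynomial.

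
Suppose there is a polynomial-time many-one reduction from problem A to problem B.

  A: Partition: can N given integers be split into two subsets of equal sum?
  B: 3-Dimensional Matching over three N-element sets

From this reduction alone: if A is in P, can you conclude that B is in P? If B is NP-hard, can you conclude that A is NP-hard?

A poly-time reduction A <=_p B transfers tractability DOWN (B easy => A easy) and hardness UP (A hard => B hard), not the reverse.
From A in P, the reduction alone does NOT give B in P: any problem in P trivially reduces to SAT, yet SAT is not known to be in P.
From B NP-hard, the reduction alone does NOT give A NP-hard: again, easy problems reduce to hard ones.
(Here in fact A is NP-complete and B is NP-complete.)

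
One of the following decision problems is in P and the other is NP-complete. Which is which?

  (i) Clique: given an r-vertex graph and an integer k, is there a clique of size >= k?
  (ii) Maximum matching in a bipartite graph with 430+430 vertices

(i) is NP-complete: complement of Independent Set / Vertex Cover (with k part of the input).
(ii) is P: Hopcroft-Karp runs in O(E sqrt(V)).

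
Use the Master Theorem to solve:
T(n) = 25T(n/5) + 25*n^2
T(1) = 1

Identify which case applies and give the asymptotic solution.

a=25, b=5, f(n)=25*n^2.
log_5(25) = 2, so n^(log_b(a)) = n^2.
f(n) = Theta(n^2), so Case 2 applies.
T(n) = Theta(n^2 log n).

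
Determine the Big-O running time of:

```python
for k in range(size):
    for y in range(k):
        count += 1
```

Time complexity: O(n^2).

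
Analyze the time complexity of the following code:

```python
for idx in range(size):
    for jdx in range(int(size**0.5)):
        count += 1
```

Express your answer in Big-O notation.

Time complexity: O(n * sqrt(n)).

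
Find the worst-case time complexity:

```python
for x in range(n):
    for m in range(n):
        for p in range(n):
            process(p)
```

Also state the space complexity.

Time complexity: O(n^3).
Space complexity: O(1).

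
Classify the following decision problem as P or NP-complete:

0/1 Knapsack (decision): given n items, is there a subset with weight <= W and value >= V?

This problem is NP-complete: reduces from Subset Sum.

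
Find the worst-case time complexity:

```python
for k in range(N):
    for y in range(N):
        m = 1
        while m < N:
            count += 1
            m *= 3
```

Time complexity: O(n^2 log n).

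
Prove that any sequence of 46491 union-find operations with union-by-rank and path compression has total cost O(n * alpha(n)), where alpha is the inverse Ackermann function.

Using Tarjan's analysis with rank-based potential function. Union-by-rank keeps tree height O(log n). Path compression flattens paths during find. For n = 46491 operations, total cost is O(n * alpha(n)), effectively O(n) since alpha grows incredibly slowly.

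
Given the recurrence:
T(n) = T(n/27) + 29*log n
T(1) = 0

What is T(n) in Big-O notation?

Each of the log_27(n) levels adds O(log n). T(n) = O(log^2 n).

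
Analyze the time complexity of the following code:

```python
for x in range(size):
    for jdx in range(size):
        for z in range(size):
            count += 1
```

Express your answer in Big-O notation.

Time complexity: O(n^3).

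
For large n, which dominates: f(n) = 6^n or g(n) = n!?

g(n) = n! grows faster: n!/6^n -> infinity by Stirling.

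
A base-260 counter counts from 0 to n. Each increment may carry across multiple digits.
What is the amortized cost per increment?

Digit at position i changes every 260^i increments. Total digit changes over n increments: n * 260/(260-1) = O(n). Amortized: O(1).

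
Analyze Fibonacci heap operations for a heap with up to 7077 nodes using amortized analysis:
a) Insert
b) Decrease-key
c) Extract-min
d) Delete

Fibonacci heaps use lazy consolidation. Potential function Phi = t + 2m (t = number of trees, m = marked nodes).
- Insert: O(1) actual, Delta Phi = +1 (one new tree) => O(1) amortized.
- Decrease-key: with c cascading cuts, actual cost is O(c); Delta Phi <= c - 2(c-1) + 2 = 4 - c (c new trees; >= c-1 marks cleared; <= 1 new mark). Amortized O(c) + (4 - c) = O(1).
- Extract-min: O(D(n) + t) actual; consolidation drops t to <= D(n)+1, so Delta Phi pays for the t term. D(n) = O(log n) for n = 7077 => O(log n) amortized.
- Delete: decrease-key to -inf then extract-min = O(log n).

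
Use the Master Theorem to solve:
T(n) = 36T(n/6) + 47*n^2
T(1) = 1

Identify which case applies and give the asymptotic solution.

a=36, b=6, f(n)=47*n^2.
log_6(36) = 2, so n^(log_b(a)) = n^2.
f(n) = Theta(n^2), so Case 2 applies.
T(n) = Theta(n^2 log n).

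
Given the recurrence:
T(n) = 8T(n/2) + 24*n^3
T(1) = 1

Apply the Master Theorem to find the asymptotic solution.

a=8, b=2, f(n)=24*n^3. log_2(8) = 3. Case 2: T(n) = O(n^3 log n).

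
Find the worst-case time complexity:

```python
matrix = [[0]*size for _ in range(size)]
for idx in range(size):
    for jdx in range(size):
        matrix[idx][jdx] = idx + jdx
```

Time complexity: O(n^2).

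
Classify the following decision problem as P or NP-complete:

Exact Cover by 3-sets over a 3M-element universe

This problem is NP-complete: one of Karp's 21 NP-complete problems.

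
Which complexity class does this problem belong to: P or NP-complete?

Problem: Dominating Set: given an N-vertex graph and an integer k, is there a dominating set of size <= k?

This problem is NP-complete: reduces from Set Cover (with k part of the input).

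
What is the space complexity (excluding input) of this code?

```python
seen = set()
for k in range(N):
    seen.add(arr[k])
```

Space complexity: O(n).
Auxiliary storage grows linearly with the input size n in the worst case.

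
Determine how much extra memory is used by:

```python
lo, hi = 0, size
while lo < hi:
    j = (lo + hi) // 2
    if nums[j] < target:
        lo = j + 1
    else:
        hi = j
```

Space complexity: O(1).
Only a constant amount of auxiliary storage is used; nothing grows with n.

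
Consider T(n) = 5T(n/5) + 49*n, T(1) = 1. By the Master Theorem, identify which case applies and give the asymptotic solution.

a=5, b=5, f(n)=49*n.
log_5(5) = 1, so n^(log_b(a)) = n.
f(n) = Theta(n), so Case 2 applies.
T(n) = Theta(n log n).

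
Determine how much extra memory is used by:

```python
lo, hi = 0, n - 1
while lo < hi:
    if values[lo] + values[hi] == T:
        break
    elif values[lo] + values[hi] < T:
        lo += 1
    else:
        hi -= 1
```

Space complexity: O(1).
Only a constant amount of auxiliary storage is used; nothing grows with n.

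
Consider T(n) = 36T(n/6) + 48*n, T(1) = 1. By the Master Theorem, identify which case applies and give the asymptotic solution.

a=36, b=6, f(n)=48*n.
log_6(36) = 2 > 1.
Since f(n) = O(n^1) is polynomially smaller than n^2, Case 1 applies.
T(n) = Theta(n^2).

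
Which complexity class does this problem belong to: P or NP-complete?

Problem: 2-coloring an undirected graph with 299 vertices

This problem is in P: 2-coloring is bipartiteness testing via BFS, O(V+E).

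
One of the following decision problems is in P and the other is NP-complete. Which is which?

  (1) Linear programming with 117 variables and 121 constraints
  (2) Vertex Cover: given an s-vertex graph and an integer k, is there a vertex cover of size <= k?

(1) is P: the ellipsoid and interior-point methods run in polynomial time.
(2) is NP-complete: one of Karp's 21 NP-complete problems (with k part of the input; for any fixed constant k it is in P).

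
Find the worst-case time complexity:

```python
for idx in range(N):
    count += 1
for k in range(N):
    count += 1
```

Time complexity: O(n).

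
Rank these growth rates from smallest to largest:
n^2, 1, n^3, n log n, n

Ordered by growth rate: 1 < n < n log n < n^2 < n^3.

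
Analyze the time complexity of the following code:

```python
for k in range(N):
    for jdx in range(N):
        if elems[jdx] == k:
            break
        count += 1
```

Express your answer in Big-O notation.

Time complexity: O(n^2).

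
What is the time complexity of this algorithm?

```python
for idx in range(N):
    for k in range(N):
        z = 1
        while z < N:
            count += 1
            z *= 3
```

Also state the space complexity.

Time complexity: O(n^2 log n).
Space complexity: O(1).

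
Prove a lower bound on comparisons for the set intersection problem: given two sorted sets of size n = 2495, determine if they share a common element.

For two sorted arrays of size n = 2495, any correct algorithm must examine Omega(n) elements. If fewer are examined, an adversary places a common element in an unexamined gap. A merge-based scan achieves O(n), so the bound is tight.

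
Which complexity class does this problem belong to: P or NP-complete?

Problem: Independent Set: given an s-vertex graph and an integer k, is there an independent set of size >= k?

This problem is NP-complete: complement of Clique (with k part of the input).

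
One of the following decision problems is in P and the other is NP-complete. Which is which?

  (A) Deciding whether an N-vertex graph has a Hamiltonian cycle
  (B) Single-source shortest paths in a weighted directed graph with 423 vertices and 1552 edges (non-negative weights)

(A) is NP-complete: one of Karp's 21 NP-complete problems.
(B) is P: Dijkstra's algorithm runs in O((V+E) log V).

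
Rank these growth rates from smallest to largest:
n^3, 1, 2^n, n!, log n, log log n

Ordered by growth rate: 1 < log log n < log n < n^3 < 2^n < n!.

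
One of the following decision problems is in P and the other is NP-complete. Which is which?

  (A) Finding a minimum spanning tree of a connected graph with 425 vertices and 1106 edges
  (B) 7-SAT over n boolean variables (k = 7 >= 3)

(A) is P: Kruskal's / Prim's algorithms run in polynomial time.
(B) is NP-complete: 3-SAT is NP-complete (Cook-Levin); k-SAT for k>=3 reduces from 3-SAT.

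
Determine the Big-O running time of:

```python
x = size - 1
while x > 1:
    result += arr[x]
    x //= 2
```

Time complexity: O(log n).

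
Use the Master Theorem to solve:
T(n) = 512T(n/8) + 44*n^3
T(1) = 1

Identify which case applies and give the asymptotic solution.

a=512, b=8, f(n)=44*n^3.
log_8(512) = 3, so n^(log_b(a)) = n^3.
f(n) = Theta(n^3), so Case 2 applies.
T(n) = Theta(n^3 log n).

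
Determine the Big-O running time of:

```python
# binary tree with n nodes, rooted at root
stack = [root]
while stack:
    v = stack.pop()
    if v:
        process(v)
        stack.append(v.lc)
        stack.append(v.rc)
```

Time complexity: O(n).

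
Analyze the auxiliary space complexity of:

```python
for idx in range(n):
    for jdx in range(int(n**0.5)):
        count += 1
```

Space complexity: O(1).
Only a constant amount of auxiliary storage is used; nothing grows with n.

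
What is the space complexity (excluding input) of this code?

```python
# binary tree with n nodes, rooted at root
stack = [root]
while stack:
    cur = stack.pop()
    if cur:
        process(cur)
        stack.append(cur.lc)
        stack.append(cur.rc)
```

Space complexity: O(n).
Auxiliary storage grows linearly with the input size n in the worst case.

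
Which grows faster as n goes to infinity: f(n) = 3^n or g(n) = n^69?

f(n) = 3^n grows faster: any exponential with base > 1 dominates every polynomial.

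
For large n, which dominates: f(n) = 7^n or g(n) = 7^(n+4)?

f(n) = 7^n and g(n) = 7^(n+4) are Theta of each other: 7^(n+4) = 7^4 * 7^n = Theta(7^n).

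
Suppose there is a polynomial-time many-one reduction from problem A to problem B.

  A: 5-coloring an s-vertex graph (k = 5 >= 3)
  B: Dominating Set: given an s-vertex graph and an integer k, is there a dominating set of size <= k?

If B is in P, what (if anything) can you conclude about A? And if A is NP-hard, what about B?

A poly-time reduction A <=_p B means any A-instance can be transformed to a B-instance in poly time.
If B is in P: compose the reduction with B's poly-time algorithm to solve A in poly time, so A is in P.
If A is NP-hard: every NP problem reduces to A, which reduces to B; composing reductions, every NP problem reduces to B, so B is NP-hard.
(Here in fact A is NP-complete and B is NP-complete.)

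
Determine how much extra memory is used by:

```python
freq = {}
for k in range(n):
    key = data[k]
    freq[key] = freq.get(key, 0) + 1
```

Space complexity: O(n).
Auxiliary storage grows linearly with the input size n in the worst case.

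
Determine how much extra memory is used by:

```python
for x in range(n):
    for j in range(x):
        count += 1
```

Space complexity: O(1).
Only a constant amount of auxiliary storage is used; nothing grows with n.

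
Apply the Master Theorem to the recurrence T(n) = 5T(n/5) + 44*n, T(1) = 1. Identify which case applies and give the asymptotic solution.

a=5, b=5, f(n)=44*n.
log_5(5) = 1, so n^(log_b(a)) = n.
f(n) = Theta(n), so Case 2 applies.
T(n) = Theta(n log n).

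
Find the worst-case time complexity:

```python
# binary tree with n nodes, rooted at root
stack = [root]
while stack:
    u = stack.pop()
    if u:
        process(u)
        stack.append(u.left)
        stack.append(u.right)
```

Time complexity: O(n).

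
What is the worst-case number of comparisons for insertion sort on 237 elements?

Insertion sort on reverse-sorted input: 1 + 2 + ... + (237-1) = 27966 comparisons.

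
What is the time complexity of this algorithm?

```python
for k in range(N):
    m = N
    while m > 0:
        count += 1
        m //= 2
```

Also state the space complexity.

Time complexity: O(n log n).
Space complexity: O(1).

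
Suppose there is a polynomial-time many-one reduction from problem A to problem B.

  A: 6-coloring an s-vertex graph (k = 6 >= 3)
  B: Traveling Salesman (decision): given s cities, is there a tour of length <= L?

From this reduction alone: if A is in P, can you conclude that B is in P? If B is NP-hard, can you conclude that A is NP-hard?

A poly-time reduction A <=_p B transfers tractability DOWN (B easy => A easy) and hardness UP (A hard => B hard), not the reverse.
From A in P, the reduction alone does NOT give B in P: any problem in P trivially reduces to SAT, yet SAT is not known to be in P.
From B NP-hard, the reduction alone does NOT give A NP-hard: again, easy problems reduce to hard ones.
(Here in fact A is NP-complete and B is NP-complete.)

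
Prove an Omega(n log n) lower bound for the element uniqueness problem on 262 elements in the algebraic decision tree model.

In the algebraic decision tree model, element uniqueness on 262 elements is equivalent to determining which cell of an arrangement of C(262,2) = 34191 hyperplanes x_i = x_j contains the input point. Ben-Or's theorem shows this requires Omega(n log n).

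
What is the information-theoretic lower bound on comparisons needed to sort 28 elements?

There are 28! = 304888344611713860501504000000 possible orderings. Each comparison gives 1 bit. We need at least ceil(log_2(304888344611713860501504000000)) = 98 comparisons.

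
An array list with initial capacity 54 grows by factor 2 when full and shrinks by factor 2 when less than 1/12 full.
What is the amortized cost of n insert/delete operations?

Using potential function Phi = |2*size - capacity|. Resizing costs are offset by potential release. Amortized O(1) per operation.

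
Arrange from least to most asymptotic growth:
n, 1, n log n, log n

Ordered by growth rate: 1 < log n < n < n log n.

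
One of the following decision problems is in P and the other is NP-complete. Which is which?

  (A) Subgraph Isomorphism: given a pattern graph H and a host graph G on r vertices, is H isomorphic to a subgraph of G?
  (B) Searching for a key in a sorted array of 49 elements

(A) is NP-complete: generalizes Clique and Hamiltonian Path (pattern size is part of the input).
(B) is P: binary search runs in O(log n).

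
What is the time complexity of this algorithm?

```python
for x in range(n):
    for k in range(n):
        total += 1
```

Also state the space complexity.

Time complexity: O(n^2).
Space complexity: O(1).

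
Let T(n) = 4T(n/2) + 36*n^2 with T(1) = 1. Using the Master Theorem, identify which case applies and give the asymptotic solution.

a=4, b=2, f(n)=36*n^2.
log_2(4) = 2, so n^(log_b(a)) = n^2.
f(n) = Theta(n^2), so Case 2 applies.
T(n) = Theta(n^2 log n).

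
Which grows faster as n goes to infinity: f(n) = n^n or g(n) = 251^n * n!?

g(n) = 251^n * n! grows faster: by Stirling n! ~ sqrt(2 pi n)(n/e)^n, so 251^n n! / n^n ~ (251/e)^n sqrt(2 pi n) -> infinity since 251/e > 1.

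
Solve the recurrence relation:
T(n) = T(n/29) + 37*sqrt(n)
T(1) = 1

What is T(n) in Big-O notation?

Each level contributes sqrt(n/29^k). Geometric series with ratio 1/sqrt(29) < 1 sums to O(sqrt(n)).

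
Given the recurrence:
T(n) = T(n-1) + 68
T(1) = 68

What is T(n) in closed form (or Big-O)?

Unrolling: T(n) = T(n-1) + 68 = T(n-2) + 2*68 = ... = T(1) + (n-1)*68 = 68 + (n-1)*68 = 68n.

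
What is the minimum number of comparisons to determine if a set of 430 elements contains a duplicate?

Determining if 430 elements are all distinct requires Omega(n log n) comparisons in the comparison model. This follows from the element distinctness lower bound.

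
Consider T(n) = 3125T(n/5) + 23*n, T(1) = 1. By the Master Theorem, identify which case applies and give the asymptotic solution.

a=3125, b=5, f(n)=23*n.
log_5(3125) = 5 > 1.
Since f(n) = O(n^1) is polynomially smaller than n^5, Case 1 applies.
T(n) = Theta(n^5).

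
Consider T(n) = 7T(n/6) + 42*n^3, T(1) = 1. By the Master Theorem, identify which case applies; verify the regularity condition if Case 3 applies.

a=7, b=6, f(n)=42*n^3.
log_6(7) = 1.086 < 3.
f(n) = Omega(n^(1.086+epsilon)) for some epsilon > 0, so Case 3 is the candidate.
Regularity: a*f(n/b) = 7*42*(n/6)^3 = (7/216)*42*n^3 <= c*f(n) with c = 7/216 < 1. Satisfied.
Case 3: T(n) = Theta(n^3).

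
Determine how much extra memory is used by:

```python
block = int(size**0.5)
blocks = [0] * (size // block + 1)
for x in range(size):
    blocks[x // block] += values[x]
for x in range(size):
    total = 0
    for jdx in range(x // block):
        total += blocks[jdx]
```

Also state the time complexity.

Space complexity: O(sqrt(n)).
Storage scales with sqrt(n).
Time complexity: O(n * sqrt(n)).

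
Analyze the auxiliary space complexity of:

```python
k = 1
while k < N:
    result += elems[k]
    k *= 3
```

Space complexity: O(1).
Only a constant amount of auxiliary storage is used; nothing grows with n.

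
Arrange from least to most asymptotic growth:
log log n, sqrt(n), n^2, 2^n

Ordered by growth rate: log log n < sqrt(n) < n^2 < 2^n.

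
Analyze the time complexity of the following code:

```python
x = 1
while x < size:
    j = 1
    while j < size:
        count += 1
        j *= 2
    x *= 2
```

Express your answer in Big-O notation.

Time complexity: O(log^2 n).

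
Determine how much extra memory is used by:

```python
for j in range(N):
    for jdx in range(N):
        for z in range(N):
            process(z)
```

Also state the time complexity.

Space complexity: O(1).
Only a constant amount of auxiliary storage is used; nothing grows with n.
Time complexity: O(n^3).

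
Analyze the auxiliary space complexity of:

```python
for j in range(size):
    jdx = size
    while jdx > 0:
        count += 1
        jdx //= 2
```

Space complexity: O(1).
Only a constant amount of auxiliary storage is used; nothing grows with n.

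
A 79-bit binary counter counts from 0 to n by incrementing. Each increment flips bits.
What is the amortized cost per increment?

Bit i flips every 2^i increments. Total flips over n increments: sum_{i=0}^{79} n/2^i < 2n. Amortized cost: 2n/n = O(1).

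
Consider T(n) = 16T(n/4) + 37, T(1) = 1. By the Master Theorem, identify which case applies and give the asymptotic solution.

a=16, b=4, f(n)=37.
log_4(16) = 2 > 0.
Since f(n) = O(n^0) is polynomially smaller than n^2, Case 1 applies.
T(n) = Theta(n^2).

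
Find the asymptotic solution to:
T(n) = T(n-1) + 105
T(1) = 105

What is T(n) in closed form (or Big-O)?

Unrolling: T(n) = T(n-1) + 105 = T(n-2) + 2*105 = ... = T(1) + (n-1)*105 = 105 + (n-1)*105 = 105n.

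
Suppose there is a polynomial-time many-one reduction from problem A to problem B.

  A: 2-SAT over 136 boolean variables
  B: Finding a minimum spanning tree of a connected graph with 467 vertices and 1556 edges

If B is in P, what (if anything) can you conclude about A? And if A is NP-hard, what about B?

A poly-time reduction A <=_p B means any A-instance can be transformed to a B-instance in poly time.
If B is in P: compose the reduction with B's poly-time algorithm to solve A in poly time, so A is in P.
If A is NP-hard: every NP problem reduces to A, which reduces to B; composing reductions, every NP problem reduces to B, so B is NP-hard.
(Here in fact A is P and B is P.)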